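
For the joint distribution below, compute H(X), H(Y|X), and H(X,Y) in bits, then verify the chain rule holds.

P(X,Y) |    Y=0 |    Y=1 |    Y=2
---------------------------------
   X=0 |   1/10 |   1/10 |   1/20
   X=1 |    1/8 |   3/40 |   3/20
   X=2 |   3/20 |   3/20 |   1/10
H(X,Y) = 3.0996, H(X) = 1.5589, H(Y|X) = 1.5407 (all in bits)

Chain rule: H(X,Y) = H(X) + H(Y|X)

Left side — joint entropy directly:
H(X,Y) = -Σ p(x,y) log p(x,y) = 3.0996 bits

Right side — compute H(Y|X) from the conditional distributions:
P(X) = (1/4, 7/20, 2/5), so H(X) = 1.5589 bits
H(Y|X) = Σ_x P(X=x) · H(Y|X=x):
  P(Y|X=0) = (2/5, 2/5, 1/5), H(Y|X=0) = 1.5219, weight P(X=0) = 1/4
  P(Y|X=1) = (5/14, 3/14, 3/7), H(Y|X=1) = 1.5306, weight P(X=1) = 7/20
  P(Y|X=2) = (3/8, 3/8, 1/4), H(Y|X=2) = 1.5613, weight P(X=2) = 2/5
H(Y|X) = 1.5407 bits

H(X) + H(Y|X) = 1.5589 + 1.5407 = 3.0996 bits

Both sides equal 3.0996 bits. ✓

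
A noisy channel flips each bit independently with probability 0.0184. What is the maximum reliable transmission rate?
0.8676 bits

For a binary symmetric channel (BSC) with error probability p:
Capacity C = 1 - H(p) bits per symbol

where H(p) = -p log₂(p) - (1-p) log₂(1-p) is the binary entropy function.

H(0.0184) = 0.1324 bits
C = 1 - 0.1324 = 0.8676 bits per symbol

This means we can reliably transmit up to 0.8676 bits of information per channel use.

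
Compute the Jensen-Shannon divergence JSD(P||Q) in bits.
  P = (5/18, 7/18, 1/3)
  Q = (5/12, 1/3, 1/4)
0.0159 bits

Jensen-Shannon divergence is:
JSD(P||Q) = 0.5 × D_KL(P||M) + 0.5 × D_KL(Q||M)
where M = 0.5 × (P + Q) is the mixture distribution.

M = 0.5 × (5/18, 7/18, 1/3) + 0.5 × (5/12, 1/3, 1/4) = (0.347222, 13/36, 7/24)

D_KL(P||M) = 0.0164 bits
D_KL(Q||M) = 0.0155 bits

JSD(P||Q) = 0.5 × 0.0164 + 0.5 × 0.0155 = 0.0159 bits

Unlike KL divergence, JSD is symmetric and bounded: 0 ≤ JSD ≤ log(2).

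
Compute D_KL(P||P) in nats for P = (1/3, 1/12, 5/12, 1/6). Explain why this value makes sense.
0.0000 nats

KL divergence satisfies the Gibbs inequality: D_KL(P||Q) ≥ 0 for all distributions P, Q.

D_KL(P||Q) = Σ p(x) log(p(x)/q(x))
Each term is p(x) × log_e(p(x)/p(x)) = p(x) × log_e(1) = 0, so the sum is 0.
D_KL(P||Q) = 0.0000 nats

When P = Q, the KL divergence is exactly 0, as there is no 'divergence' between identical distributions.

This non-negativity is a fundamental property: relative entropy cannot be negative because it measures how different Q is from P.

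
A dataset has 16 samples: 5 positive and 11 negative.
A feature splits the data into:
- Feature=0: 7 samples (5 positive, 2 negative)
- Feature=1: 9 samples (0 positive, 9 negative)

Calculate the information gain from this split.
0.5184 bits

Information Gain = H(Y) - H(Y|Feature)

Before split:
P(positive) = 5/16 = 0.3125
H(Y) = 0.8960 bits

After split:
Feature=0: H = 0.8631 bits (weight = 7/16)
Feature=1: H = 0.0000 bits (weight = 9/16)
H(Y|Feature) = (7/16)×0.8631 + (9/16)×0.0000 = 0.3776 bits

Information Gain = 0.8960 - 0.3776 = 0.5184 bits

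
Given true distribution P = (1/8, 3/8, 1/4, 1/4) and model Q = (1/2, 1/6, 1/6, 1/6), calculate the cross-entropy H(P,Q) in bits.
2.3868 bits

Cross-entropy: H(P,Q) = -Σ p(x) log q(x)

Alternatively: H(P,Q) = H(P) + D_KL(P||Q)
H(P) = 1.9056 bits
D_KL(P||Q) = 0.4812 bits

H(P,Q) = 1.9056 + 0.4812 = 2.3868 bits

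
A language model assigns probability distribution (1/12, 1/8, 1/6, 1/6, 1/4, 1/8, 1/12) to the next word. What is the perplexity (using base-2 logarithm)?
6.5394

Perplexity is 2^H (or exp(H) for natural log).

First, H = -Σ p log p = 2.7091 bits
Perplexity = 2^2.7091 = 6.5394

Interpretation: The model's uncertainty is equivalent to choosing uniformly among 6.5 options.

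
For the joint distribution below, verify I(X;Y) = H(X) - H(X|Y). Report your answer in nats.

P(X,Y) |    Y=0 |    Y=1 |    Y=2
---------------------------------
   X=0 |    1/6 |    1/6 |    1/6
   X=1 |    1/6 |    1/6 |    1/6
I(X;Y) = 0.0000 nats

Mutual information has multiple equivalent forms:
- I(X;Y) = H(X) - H(X|Y)
- I(X;Y) = H(Y) - H(Y|X)
- I(X;Y) = H(X) + H(Y) - H(X,Y)

Computing all quantities:
H(X) = 0.6931, H(Y) = 1.0986, H(X,Y) = 1.7918
H(X|Y) = 0.6931, H(Y|X) = 1.0986

Verification:
H(X) - H(X|Y) = 0.6931 - 0.6931 = 0.0000
H(Y) - H(Y|X) = 1.0986 - 1.0986 = 0.0000
H(X) + H(Y) - H(X,Y) = 0.6931 + 1.0986 - 1.7918 = 0.0000

All forms give I(X;Y) = 0.0000 nats. ✓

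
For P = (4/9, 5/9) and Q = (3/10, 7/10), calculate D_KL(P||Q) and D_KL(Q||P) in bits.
D_KL(P||Q) = 0.0668, D_KL(Q||P) = 0.0633

KL divergence is not symmetric: D_KL(P||Q) ≠ D_KL(Q||P) in general.

D_KL(P||Q) = 0.0668 bits
D_KL(Q||P) = 0.0633 bits

No, they are not equal!

This asymmetry is why KL divergence is not a true distance metric.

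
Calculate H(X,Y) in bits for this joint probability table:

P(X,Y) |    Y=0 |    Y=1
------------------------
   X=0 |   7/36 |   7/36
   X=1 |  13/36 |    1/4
1.9494 bits

Joint entropy is H(X,Y) = -Σ_{x,y} p(x,y) log p(x,y).

Summing over all non-zero entries:
H(X,Y) = -[7/36·log_2(7/36) + 7/36·log_2(7/36) + 13/36·log_2(13/36) + 1/4·log_2(1/4)]
H(X,Y) = 1.9494 bits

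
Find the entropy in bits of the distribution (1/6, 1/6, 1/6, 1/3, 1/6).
2.2516 bits

Shannon entropy is H(X) = -Σ p(x) log p(x).

For P = (1/6, 1/6, 1/6, 1/3, 1/6):
H = -1/6 × log_2(1/6) -1/6 × log_2(1/6) -1/6 × log_2(1/6) -1/3 × log_2(1/3) -1/6 × log_2(1/6)
H = 2.2516 bits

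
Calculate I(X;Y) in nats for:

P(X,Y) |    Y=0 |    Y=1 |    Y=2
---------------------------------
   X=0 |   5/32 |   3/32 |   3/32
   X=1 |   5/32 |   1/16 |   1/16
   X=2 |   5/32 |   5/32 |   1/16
0.0189 nats

Mutual information: I(X;Y) = H(X) + H(Y) - H(X,Y)

Marginals:
P(X) = (11/32, 9/32, 3/8), H(X) = 1.0916 nats
P(Y) = (15/32, 5/16, 7/32), H(Y) = 1.0511 nats

Joint entropy: H(X,Y) = 2.1239 nats

I(X;Y) = 1.0916 + 1.0511 - 2.1239 = 0.0189 nats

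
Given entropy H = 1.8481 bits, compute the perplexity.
3.6003

Perplexity is 2^H (or exp(H) for natural log).

H = 1.8481 bits
Perplexity = 2^1.8481 = 3.6003

Interpretation: The model's uncertainty is equivalent to choosing uniformly among 3.6 options.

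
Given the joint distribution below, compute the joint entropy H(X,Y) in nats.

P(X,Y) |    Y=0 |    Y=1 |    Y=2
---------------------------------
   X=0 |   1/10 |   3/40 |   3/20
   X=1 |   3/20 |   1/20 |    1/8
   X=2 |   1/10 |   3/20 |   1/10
2.1485 nats

Joint entropy is H(X,Y) = -Σ_{x,y} p(x,y) log p(x,y).

Summing over all non-zero entries:
H(X,Y) = -[1/10·log_e(1/10) + 3/40·log_e(3/40) + 3/20·log_e(3/20) + 3/20·log_e(3/20) + 1/20·log_e(1/20) + 1/8·log_e(1/8) + 1/10·log_e(1/10) + 3/20·log_e(3/20) + 1/10·log_e(1/10)]
H(X,Y) = 2.1485 nats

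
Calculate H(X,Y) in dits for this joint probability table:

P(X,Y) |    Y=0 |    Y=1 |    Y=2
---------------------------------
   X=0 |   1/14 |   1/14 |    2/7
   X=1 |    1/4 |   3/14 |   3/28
0.7170 dits

Joint entropy is H(X,Y) = -Σ_{x,y} p(x,y) log p(x,y).

Summing over all non-zero entries:
H(X,Y) = -[1/14·log_10(1/14) + 1/14·log_10(1/14) + 2/7·log_10(2/7) + 1/4·log_10(1/4) + 3/14·log_10(3/14) + 3/28·log_10(3/28)]
H(X,Y) = 0.7170 dits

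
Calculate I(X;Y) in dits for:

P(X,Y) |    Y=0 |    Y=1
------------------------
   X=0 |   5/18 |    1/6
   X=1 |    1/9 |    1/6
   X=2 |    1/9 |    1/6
0.0110 dits

Mutual information: I(X;Y) = H(X) + H(Y) - H(X,Y)

Marginals:
P(X) = (4/9, 5/18, 5/18), H(X) = 0.4656 dits
P(Y) = (1/2, 1/2), H(Y) = 0.3010 dits

Joint entropy: H(X,Y) = 0.7557 dits

I(X;Y) = 0.4656 + 0.3010 - 0.7557 = 0.0110 dits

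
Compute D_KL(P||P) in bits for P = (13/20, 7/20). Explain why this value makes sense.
0.0000 bits

KL divergence satisfies the Gibbs inequality: D_KL(P||Q) ≥ 0 for all distributions P, Q.

D_KL(P||Q) = Σ p(x) log(p(x)/q(x))
Each term is p(x) × log_2(p(x)/p(x)) = p(x) × log_2(1) = 0, so the sum is 0.
D_KL(P||Q) = 0.0000 bits

When P = Q, the KL divergence is exactly 0, as there is no 'divergence' between identical distributions.

This non-negativity is a fundamental property: relative entropy cannot be negative because it measures how different Q is from P.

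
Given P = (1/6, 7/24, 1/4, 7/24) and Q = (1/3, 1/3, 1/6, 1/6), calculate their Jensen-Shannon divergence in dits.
0.0120 dits

Jensen-Shannon divergence is:
JSD(P||Q) = 0.5 × D_KL(P||M) + 0.5 × D_KL(Q||M)
where M = 0.5 × (P + Q) is the mixture distribution.

M = 0.5 × (1/6, 7/24, 1/4, 7/24) + 0.5 × (1/3, 1/3, 1/6, 1/6) = (1/4, 5/16, 5/24, 0.229167)

D_KL(P||M) = 0.0123 dits
D_KL(Q||M) = 0.0118 dits

JSD(P||Q) = 0.5 × 0.0123 + 0.5 × 0.0118 = 0.0120 dits

Unlike KL divergence, JSD is symmetric and bounded: 0 ≤ JSD ≤ log(2).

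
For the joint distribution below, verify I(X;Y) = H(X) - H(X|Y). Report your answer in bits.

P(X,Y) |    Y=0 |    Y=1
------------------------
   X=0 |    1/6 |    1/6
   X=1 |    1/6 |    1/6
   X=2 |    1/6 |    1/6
I(X;Y) = 0.0000 bits

Mutual information has multiple equivalent forms:
- I(X;Y) = H(X) - H(X|Y)
- I(X;Y) = H(Y) - H(Y|X)
- I(X;Y) = H(X) + H(Y) - H(X,Y)

Computing all quantities:
H(X) = 1.5850, H(Y) = 1.0000, H(X,Y) = 2.5850
H(X|Y) = 1.5850, H(Y|X) = 1.0000

Verification:
H(X) - H(X|Y) = 1.5850 - 1.5850 = 0.0000
H(Y) - H(Y|X) = 1.0000 - 1.0000 = 0.0000
H(X) + H(Y) - H(X,Y) = 1.5850 + 1.0000 - 2.5850 = 0.0000

All forms give I(X;Y) = 0.0000 bits. ✓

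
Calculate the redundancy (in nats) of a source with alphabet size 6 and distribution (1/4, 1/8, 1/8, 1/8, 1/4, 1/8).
0.0589 nats

Redundancy measures how far a source is from maximum entropy:
R = H_max - H(X)

Maximum entropy for 6 symbols: H_max = log_e(6) = 1.7918 nats
Actual entropy: H(X) = 1.7329 nats
Redundancy: R = 1.7918 - 1.7329 = 0.0589 nats

This redundancy represents potential for compression: the source could be compressed by 0.0589 nats per symbol.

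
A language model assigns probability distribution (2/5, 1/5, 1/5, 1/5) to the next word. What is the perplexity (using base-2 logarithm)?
3.7893

Perplexity is 2^H (or exp(H) for natural log).

First, H = -Σ p log p = 1.9219 bits
Perplexity = 2^1.9219 = 3.7893

Interpretation: The model's uncertainty is equivalent to choosing uniformly among 3.8 options.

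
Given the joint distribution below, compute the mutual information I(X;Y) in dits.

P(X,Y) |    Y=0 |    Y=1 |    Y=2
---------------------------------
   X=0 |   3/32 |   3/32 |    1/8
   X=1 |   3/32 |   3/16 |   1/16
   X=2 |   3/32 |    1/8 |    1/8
0.0127 dits

Mutual information: I(X;Y) = H(X) + H(Y) - H(X,Y)

Marginals:
P(X) = (5/16, 11/32, 11/32), H(X) = 0.4767 dits
P(Y) = (9/32, 13/32, 5/16), H(Y) = 0.4717 dits

Joint entropy: H(X,Y) = 0.9357 dits

I(X;Y) = 0.4767 + 0.4717 - 0.9357 = 0.0127 dits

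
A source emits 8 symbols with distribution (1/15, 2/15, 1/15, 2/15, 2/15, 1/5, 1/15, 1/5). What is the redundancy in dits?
0.0383 dits

Redundancy measures how far a source is from maximum entropy:
R = H_max - H(X)

Maximum entropy for 8 symbols: H_max = log_10(8) = 0.9031 dits
Actual entropy: H(X) = 0.8648 dits
Redundancy: R = 0.9031 - 0.8648 = 0.0383 dits

This redundancy represents potential for compression: the source could be compressed by 0.0383 dits per symbol.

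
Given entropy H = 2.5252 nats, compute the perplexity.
12.4934

Perplexity is e^H (or exp(H) for natural log).

H = 2.5252 nats
Perplexity = e^2.5252 = 12.4934

Interpretation: The model's uncertainty is equivalent to choosing uniformly among 12.5 options.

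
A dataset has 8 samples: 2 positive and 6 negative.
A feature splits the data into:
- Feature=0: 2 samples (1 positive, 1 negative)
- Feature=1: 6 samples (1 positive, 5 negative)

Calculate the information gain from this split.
0.0738 bits

Information Gain = H(Y) - H(Y|Feature)

Before split:
P(positive) = 2/8 = 0.2500
H(Y) = 0.8113 bits

After split:
Feature=0: H = 1.0000 bits (weight = 2/8)
Feature=1: H = 0.6500 bits (weight = 6/8)
H(Y|Feature) = (2/8)×1.0000 + (6/8)×0.6500 = 0.7375 bits

Information Gain = 0.8113 - 0.7375 = 0.0738 bits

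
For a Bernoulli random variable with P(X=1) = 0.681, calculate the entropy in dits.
0.2719 dits

The binary entropy function is:
H(p) = -p log(p) - (1-p) log(1-p)

H(0.681) = -0.681 × log_10(0.681) - 0.319 × log_10(0.319)
H(0.681) = 0.2719 dits

Note: Binary entropy is maximized at p=0.5 (H=1 bit) and minimized at p=0 or p=1 (H=0).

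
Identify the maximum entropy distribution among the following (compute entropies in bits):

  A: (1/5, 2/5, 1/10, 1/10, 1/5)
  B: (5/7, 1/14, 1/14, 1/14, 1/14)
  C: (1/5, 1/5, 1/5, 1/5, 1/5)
C

For a discrete distribution over n outcomes, entropy is maximized by the uniform distribution.

Computing entropies:
H(A) = 2.1219 bits
H(B) = 1.4345 bits
H(C) = 2.3219 bits

The uniform distribution (where all probabilities equal 1/5) achieves the maximum entropy of log_2(5) = 2.3219 bits.

Distribution C has the highest entropy.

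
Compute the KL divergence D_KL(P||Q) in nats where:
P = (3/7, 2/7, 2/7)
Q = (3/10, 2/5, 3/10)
0.0428 nats

KL divergence: D_KL(P||Q) = Σ p(x) log(p(x)/q(x))

Computing term by term:
  x=0: 3/7 × log_e[(3/7)/(3/10)] = 3/7 × 0.3567 = 0.1529
  x=1: 2/7 × log_e[(2/7)/(2/5)] = 2/7 × -0.3365 = -0.0961
  x=2: 2/7 × log_e[(2/7)/(3/10)] = 2/7 × -0.0488 = -0.0139

D_KL(P||Q) = 0.0428 nats

Note: KL divergence is always non-negative and equals 0 iff P = Q.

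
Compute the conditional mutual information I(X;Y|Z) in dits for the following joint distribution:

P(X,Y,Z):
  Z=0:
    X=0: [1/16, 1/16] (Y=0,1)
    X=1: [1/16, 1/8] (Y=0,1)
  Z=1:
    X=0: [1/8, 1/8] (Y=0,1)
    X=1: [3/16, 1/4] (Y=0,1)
0.0026 dits

Conditional mutual information: I(X;Y|Z) = H(X|Z) + H(Y|Z) - H(X,Y|Z)

H(Z) = 0.2697
H(X,Z) = 0.5568 → H(X|Z) = 0.2871
H(Y,Z) = 0.5668 → H(Y|Z) = 0.2971
H(X,Y,Z) = 0.8513 → H(X,Y|Z) = 0.5815

I(X;Y|Z) = 0.2871 + 0.2971 - 0.5815 = 0.0026 dits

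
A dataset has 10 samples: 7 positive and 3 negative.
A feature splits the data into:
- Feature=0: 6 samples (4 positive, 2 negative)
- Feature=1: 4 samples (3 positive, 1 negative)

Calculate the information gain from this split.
0.0058 bits

Information Gain = H(Y) - H(Y|Feature)

Before split:
P(positive) = 7/10 = 0.7000
H(Y) = 0.8813 bits

After split:
Feature=0: H = 0.9183 bits (weight = 6/10)
Feature=1: H = 0.8113 bits (weight = 4/10)
H(Y|Feature) = (6/10)×0.9183 + (4/10)×0.8113 = 0.8755 bits

Information Gain = 0.8813 - 0.8755 = 0.0058 bits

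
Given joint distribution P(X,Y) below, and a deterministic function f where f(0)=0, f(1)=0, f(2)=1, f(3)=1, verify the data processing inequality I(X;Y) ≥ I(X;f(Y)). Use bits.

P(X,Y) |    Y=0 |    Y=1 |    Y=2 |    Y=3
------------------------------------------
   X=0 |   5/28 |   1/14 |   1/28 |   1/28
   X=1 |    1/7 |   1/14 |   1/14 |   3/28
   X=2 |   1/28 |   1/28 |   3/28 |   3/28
I(X;Y) = 0.1395, I(X;f(Y)) = 0.1284, inequality holds: 0.1395 ≥ 0.1284

Data Processing Inequality: For any Markov chain X → Y → Z, we have I(X;Y) ≥ I(X;Z).

Here Z = f(Y) is a deterministic function of Y, forming X → Y → Z.

Original I(X;Y) = 0.1395 bits

After applying f:
P(X,Z) where Z=f(Y):
- P(X,Z=0) = P(X,Y=0) + P(X,Y=1)
- P(X,Z=1) = P(X,Y=2) + P(X,Y=3)

I(X;Z) = I(X;f(Y)) = 0.1284 bits

Verification: 0.1395 ≥ 0.1284 ✓

Information cannot be created by processing; the function f can only lose information about X.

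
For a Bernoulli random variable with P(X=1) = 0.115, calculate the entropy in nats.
0.3568 nats

The binary entropy function is:
H(p) = -p log(p) - (1-p) log(1-p)

H(0.115) = -0.115 × log_e(0.115) - 0.885 × log_e(0.885)
H(0.115) = 0.3568 nats

Note: Binary entropy is maximized at p=0.5 (H=1 bit) and minimized at p=0 or p=1 (H=0).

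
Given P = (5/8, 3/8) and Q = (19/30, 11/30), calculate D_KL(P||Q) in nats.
0.0001 nats

KL divergence: D_KL(P||Q) = Σ p(x) log(p(x)/q(x))

Computing term by term:
  x=0: 5/8 × log_e[(5/8)/(19/30)] = 5/8 × -0.0132 = -0.0083
  x=1: 3/8 × log_e[(3/8)/(11/30)] = 3/8 × 0.0225 = 0.0084

D_KL(P||Q) = 0.0001 nats

Note: KL divergence is always non-negative and equals 0 iff P = Q.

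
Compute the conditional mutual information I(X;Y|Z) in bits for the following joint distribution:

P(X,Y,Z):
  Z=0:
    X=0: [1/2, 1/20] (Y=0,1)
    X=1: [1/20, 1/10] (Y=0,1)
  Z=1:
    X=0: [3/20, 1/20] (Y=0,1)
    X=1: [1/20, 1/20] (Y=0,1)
0.1585 bits

Conditional mutual information: I(X;Y|Z) = H(X|Z) + H(Y|Z) - H(X,Y|Z)

H(Z) = 0.8813
H(X,Z) = 1.6815 → H(X|Z) = 0.8002
H(Y,Z) = 1.6815 → H(Y|Z) = 0.8002
H(X,Y,Z) = 2.3232 → H(X,Y|Z) = 1.4419

I(X;Y|Z) = 0.8002 + 0.8002 - 1.4419 = 0.1585 bits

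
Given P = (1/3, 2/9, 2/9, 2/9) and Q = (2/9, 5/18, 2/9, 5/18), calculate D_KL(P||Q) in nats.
0.0360 nats

KL divergence: D_KL(P||Q) = Σ p(x) log(p(x)/q(x))

Computing term by term:
  x=0: 1/3 × log_e[(1/3)/(2/9)] = 1/3 × 0.4055 = 0.1352
  x=1: 2/9 × log_e[(2/9)/(5/18)] = 2/9 × -0.2231 = -0.0496
  x=2: 2/9 × log_e[(2/9)/(2/9)] = 2/9 × 0.0000 = 0.0000
  x=3: 2/9 × log_e[(2/9)/(5/18)] = 2/9 × -0.2231 = -0.0496

D_KL(P||Q) = 0.0360 nats

Note: KL divergence is always non-negative and equals 0 iff P = Q.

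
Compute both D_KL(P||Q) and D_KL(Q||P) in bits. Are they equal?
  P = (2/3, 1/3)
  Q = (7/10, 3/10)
D_KL(P||Q) = 0.0037, D_KL(Q||P) = 0.0037

KL divergence is not symmetric: D_KL(P||Q) ≠ D_KL(Q||P) in general.

D_KL(P||Q) = 0.0037 bits
D_KL(Q||P) = 0.0037 bits

In this case they happen to be equal (to 4 decimal places).

This asymmetry is why KL divergence is not a true distance metric.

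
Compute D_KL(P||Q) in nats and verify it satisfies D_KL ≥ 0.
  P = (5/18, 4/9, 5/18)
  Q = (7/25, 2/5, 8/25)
0.0053 nats

KL divergence satisfies the Gibbs inequality: D_KL(P||Q) ≥ 0 for all distributions P, Q.

D_KL(P||Q) = Σ p(x) log(p(x)/q(x))
Term by term:
  x=0: 5/18 × log_e[(5/18)/(7/25)] = -0.0022
  x=1: 4/9 × log_e[(4/9)/(2/5)] = 0.0468
  x=2: 5/18 × log_e[(5/18)/(8/25)] = -0.0393
D_KL(P||Q) = 0.0053 nats

D_KL(P||Q) = 0.0053 ≥ 0 ✓

This non-negativity is a fundamental property: relative entropy cannot be negative because it measures how different Q is from P.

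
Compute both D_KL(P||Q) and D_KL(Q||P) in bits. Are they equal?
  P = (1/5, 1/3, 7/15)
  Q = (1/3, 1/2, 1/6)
D_KL(P||Q) = 0.3508, D_KL(Q||P) = 0.2906

KL divergence is not symmetric: D_KL(P||Q) ≠ D_KL(Q||P) in general.

D_KL(P||Q) = 0.3508 bits
D_KL(Q||P) = 0.2906 bits

No, they are not equal!

This asymmetry is why KL divergence is not a true distance metric.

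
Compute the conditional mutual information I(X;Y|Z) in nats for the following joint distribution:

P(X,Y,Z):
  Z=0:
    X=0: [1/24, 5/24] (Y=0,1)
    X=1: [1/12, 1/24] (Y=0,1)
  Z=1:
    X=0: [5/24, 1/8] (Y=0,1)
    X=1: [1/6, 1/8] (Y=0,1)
0.0474 nats

Conditional mutual information: I(X;Y|Z) = H(X|Z) + H(Y|Z) - H(X,Y|Z)

H(Z) = 0.6616
H(X,Z) = 1.3321 → H(X|Z) = 0.6705
H(Y,Z) = 1.3209 → H(Y|Z) = 0.6593
H(X,Y,Z) = 1.9440 → H(X,Y|Z) = 1.2824

I(X;Y|Z) = 0.6705 + 0.6593 - 1.2824 = 0.0474 nats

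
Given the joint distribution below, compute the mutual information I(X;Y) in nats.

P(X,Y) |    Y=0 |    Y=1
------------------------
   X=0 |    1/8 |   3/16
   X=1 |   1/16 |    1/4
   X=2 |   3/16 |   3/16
0.0349 nats

Mutual information: I(X;Y) = H(X) + H(Y) - H(X,Y)

Marginals:
P(X) = (5/16, 5/16, 3/8), H(X) = 1.0948 nats
P(Y) = (3/8, 5/8), H(Y) = 0.6616 nats

Joint entropy: H(X,Y) = 1.7214 nats

I(X;Y) = 1.0948 + 0.6616 - 1.7214 = 0.0349 nats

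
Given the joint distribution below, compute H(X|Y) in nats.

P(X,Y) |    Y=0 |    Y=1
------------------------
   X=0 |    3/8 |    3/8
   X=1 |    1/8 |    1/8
0.5623 nats

Using the chain rule: H(X|Y) = H(X,Y) - H(Y)

First, compute H(X,Y) = 1.2555 nats

Marginal P(Y) = (1/2, 1/2)
H(Y) = 0.6931 nats

H(X|Y) = H(X,Y) - H(Y) = 1.2555 - 0.6931 = 0.5623 nats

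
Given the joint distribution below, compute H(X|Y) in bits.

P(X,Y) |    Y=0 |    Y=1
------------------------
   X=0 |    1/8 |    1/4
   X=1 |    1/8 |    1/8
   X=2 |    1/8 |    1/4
1.5456 bits

Using the chain rule: H(X|Y) = H(X,Y) - H(Y)

First, compute H(X,Y) = 2.5000 bits

Marginal P(Y) = (3/8, 5/8)
H(Y) = 0.9544 bits

H(X|Y) = H(X,Y) - H(Y) = 2.5000 - 0.9544 = 1.5456 bits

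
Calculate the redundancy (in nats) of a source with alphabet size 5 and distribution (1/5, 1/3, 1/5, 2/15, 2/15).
0.0622 nats

Redundancy measures how far a source is from maximum entropy:
R = H_max - H(X)

Maximum entropy for 5 symbols: H_max = log_e(5) = 1.6094 nats
Actual entropy: H(X) = 1.5473 nats
Redundancy: R = 1.6094 - 1.5473 = 0.0622 nats

This redundancy represents potential for compression: the source could be compressed by 0.0622 nats per symbol.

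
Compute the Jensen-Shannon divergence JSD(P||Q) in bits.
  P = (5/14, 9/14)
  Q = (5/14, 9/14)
0.0000 bits

Jensen-Shannon divergence is:
JSD(P||Q) = 0.5 × D_KL(P||M) + 0.5 × D_KL(Q||M)
where M = 0.5 × (P + Q) is the mixture distribution.

M = 0.5 × (5/14, 9/14) + 0.5 × (5/14, 9/14) = (5/14, 9/14)

D_KL(P||M) = 0.0000 bits
D_KL(Q||M) = 0.0000 bits

JSD(P||Q) = 0.5 × 0.0000 + 0.5 × 0.0000 = 0.0000 bits

Unlike KL divergence, JSD is symmetric and bounded: 0 ≤ JSD ≤ log(2).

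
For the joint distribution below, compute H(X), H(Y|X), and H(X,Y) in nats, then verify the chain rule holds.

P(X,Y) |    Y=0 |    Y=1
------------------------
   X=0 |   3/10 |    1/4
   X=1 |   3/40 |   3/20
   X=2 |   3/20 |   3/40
H(X,Y) = 1.6654, H(X) = 1.0001, H(Y|X) = 0.6654 (all in nats)

Chain rule: H(X,Y) = H(X) + H(Y|X)

Left side — joint entropy directly:
H(X,Y) = -Σ p(x,y) log p(x,y) = 1.6654 nats

Right side — compute H(Y|X) from the conditional distributions:
P(X) = (11/20, 9/40, 9/40), so H(X) = 1.0001 nats
H(Y|X) = Σ_x P(X=x) · H(Y|X=x):
  P(Y|X=0) = (6/11, 5/11), H(Y|X=0) = 0.6890, weight P(X=0) = 11/20
  P(Y|X=1) = (1/3, 2/3), H(Y|X=1) = 0.6365, weight P(X=1) = 9/40
  P(Y|X=2) = (2/3, 1/3), H(Y|X=2) = 0.6365, weight P(X=2) = 9/40
H(Y|X) = 0.6654 nats

H(X) + H(Y|X) = 1.0001 + 0.6654 = 1.6654 nats

Both sides equal 1.6654 nats. ✓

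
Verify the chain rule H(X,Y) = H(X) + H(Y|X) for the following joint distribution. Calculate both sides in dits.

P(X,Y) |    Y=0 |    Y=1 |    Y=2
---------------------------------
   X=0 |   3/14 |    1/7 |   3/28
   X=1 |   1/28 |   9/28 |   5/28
H(X,Y) = 0.7117, H(X) = 0.2999, H(Y|X) = 0.4118 (all in dits)

Chain rule: H(X,Y) = H(X) + H(Y|X)

Left side — joint entropy directly:
H(X,Y) = -Σ p(x,y) log p(x,y) = 0.7117 dits

Right side — compute H(Y|X) from the conditional distributions:
P(X) = (13/28, 15/28), so H(X) = 0.2999 dits
H(Y|X) = Σ_x P(X=x) · H(Y|X=x):
  P(Y|X=0) = (6/13, 4/13, 3/13), H(Y|X=0) = 0.4594, weight P(X=0) = 13/28
  P(Y|X=1) = (1/15, 3/5, 1/3), H(Y|X=1) = 0.3706, weight P(X=1) = 15/28
H(Y|X) = 0.4118 dits

H(X) + H(Y|X) = 0.2999 + 0.4118 = 0.7117 dits

Both sides equal 0.7117 dits. ✓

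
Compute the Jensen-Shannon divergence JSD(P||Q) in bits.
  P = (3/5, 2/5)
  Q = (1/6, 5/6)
0.1499 bits

Jensen-Shannon divergence is:
JSD(P||Q) = 0.5 × D_KL(P||M) + 0.5 × D_KL(Q||M)
where M = 0.5 × (P + Q) is the mixture distribution.

M = 0.5 × (3/5, 2/5) + 0.5 × (1/6, 5/6) = (0.383333, 0.616667)

D_KL(P||M) = 0.1380 bits
D_KL(Q||M) = 0.1617 bits

JSD(P||Q) = 0.5 × 0.1380 + 0.5 × 0.1617 = 0.1499 bits

Unlike KL divergence, JSD is symmetric and bounded: 0 ≤ JSD ≤ log(2).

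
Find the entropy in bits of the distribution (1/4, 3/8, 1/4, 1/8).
1.9056 bits

Shannon entropy is H(X) = -Σ p(x) log p(x).

For P = (1/4, 3/8, 1/4, 1/8):
H = -1/4 × log_2(1/4) -3/8 × log_2(3/8) -1/4 × log_2(1/4) -1/8 × log_2(1/8)
H = 1.9056 bits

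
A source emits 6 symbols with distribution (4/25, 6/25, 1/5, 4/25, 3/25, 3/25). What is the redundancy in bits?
0.0463 bits

Redundancy measures how far a source is from maximum entropy:
R = H_max - H(X)

Maximum entropy for 6 symbols: H_max = log_2(6) = 2.5850 bits
Actual entropy: H(X) = 2.5387 bits
Redundancy: R = 2.5850 - 2.5387 = 0.0463 bits

This redundancy represents potential for compression: the source could be compressed by 0.0463 bits per symbol.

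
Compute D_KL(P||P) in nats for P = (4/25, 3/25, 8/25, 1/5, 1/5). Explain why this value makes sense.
0.0000 nats

KL divergence satisfies the Gibbs inequality: D_KL(P||Q) ≥ 0 for all distributions P, Q.

D_KL(P||Q) = Σ p(x) log(p(x)/q(x))
Each term is p(x) × log_e(p(x)/p(x)) = p(x) × log_e(1) = 0, so the sum is 0.
D_KL(P||Q) = 0.0000 nats

When P = Q, the KL divergence is exactly 0, as there is no 'divergence' between identical distributions.

This non-negativity is a fundamental property: relative entropy cannot be negative because it measures how different Q is from P.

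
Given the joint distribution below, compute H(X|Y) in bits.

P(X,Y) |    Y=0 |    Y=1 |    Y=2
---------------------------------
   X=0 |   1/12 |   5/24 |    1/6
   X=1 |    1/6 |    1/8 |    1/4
0.9523 bits

Using the chain rule: H(X|Y) = H(X,Y) - H(Y)

First, compute H(X,Y) = 2.5069 bits

Marginal P(Y) = (1/4, 1/3, 5/12)
H(Y) = 1.5546 bits

H(X|Y) = H(X,Y) - H(Y) = 2.5069 - 1.5546 = 0.9523 bits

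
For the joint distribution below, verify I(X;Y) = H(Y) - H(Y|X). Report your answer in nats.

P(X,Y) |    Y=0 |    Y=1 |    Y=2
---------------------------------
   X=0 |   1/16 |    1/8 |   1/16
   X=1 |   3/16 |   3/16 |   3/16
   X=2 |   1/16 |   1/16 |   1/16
I(X;Y) = 0.0109 nats

Mutual information has multiple equivalent forms:
- I(X;Y) = H(X) - H(X|Y)
- I(X;Y) = H(Y) - H(Y|X)
- I(X;Y) = H(X) + H(Y) - H(X,Y)

Computing all quantities:
H(X) = 0.9841, H(Y) = 1.0948, H(X,Y) = 2.0680
H(X|Y) = 0.9732, H(Y|X) = 1.0839

Verification:
H(X) - H(X|Y) = 0.9841 - 0.9732 = 0.0109
H(Y) - H(Y|X) = 1.0948 - 1.0839 = 0.0109
H(X) + H(Y) - H(X,Y) = 0.9841 + 1.0948 - 2.0680 = 0.0109

All forms give I(X;Y) = 0.0109 nats. ✓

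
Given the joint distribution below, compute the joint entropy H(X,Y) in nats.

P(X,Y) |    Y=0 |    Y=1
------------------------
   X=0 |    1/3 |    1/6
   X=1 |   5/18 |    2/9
1.3549 nats

Joint entropy is H(X,Y) = -Σ_{x,y} p(x,y) log p(x,y).

Summing over all non-zero entries:
H(X,Y) = -[1/3·log_e(1/3) + 1/6·log_e(1/6) + 5/18·log_e(5/18) + 2/9·log_e(2/9)]
H(X,Y) = 1.3549 nats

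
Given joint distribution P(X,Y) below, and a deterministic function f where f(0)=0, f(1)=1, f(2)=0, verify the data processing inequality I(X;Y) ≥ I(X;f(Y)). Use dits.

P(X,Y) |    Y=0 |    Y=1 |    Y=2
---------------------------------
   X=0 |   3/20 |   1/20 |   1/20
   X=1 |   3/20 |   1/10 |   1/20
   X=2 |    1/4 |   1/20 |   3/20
I(X;Y) = 0.0151, I(X;f(Y)) = 0.0119, inequality holds: 0.0151 ≥ 0.0119

Data Processing Inequality: For any Markov chain X → Y → Z, we have I(X;Y) ≥ I(X;Z).

Here Z = f(Y) is a deterministic function of Y, forming X → Y → Z.

Original I(X;Y) = 0.0151 dits

After applying f:
P(X,Z) where Z=f(Y):
- P(X,Z=0) = P(X,Y=0) + P(X,Y=2)
- P(X,Z=1) = P(X,Y=1)

I(X;Z) = I(X;f(Y)) = 0.0119 dits

Verification: 0.0151 ≥ 0.0119 ✓

Information cannot be created by processing; the function f can only lose information about X.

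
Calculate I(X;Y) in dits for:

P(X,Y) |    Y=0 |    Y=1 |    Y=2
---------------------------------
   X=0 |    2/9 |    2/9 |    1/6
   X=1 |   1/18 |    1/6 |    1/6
0.0142 dits

Mutual information: I(X;Y) = H(X) + H(Y) - H(X,Y)

Marginals:
P(X) = (11/18, 7/18), H(X) = 0.2902 dits
P(Y) = (5/18, 7/18, 1/3), H(Y) = 0.4731 dits

Joint entropy: H(X,Y) = 0.7491 dits

I(X;Y) = 0.2902 + 0.4731 - 0.7491 = 0.0142 dits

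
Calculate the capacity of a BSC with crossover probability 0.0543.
0.6956 bits

For a binary symmetric channel (BSC) with error probability p:
Capacity C = 1 - H(p) bits per symbol

where H(p) = -p log₂(p) - (1-p) log₂(1-p) is the binary entropy function.

H(0.0543) = 0.3044 bits
C = 1 - 0.3044 = 0.6956 bits per symbol

This means we can reliably transmit up to 0.6956 bits of information per channel use.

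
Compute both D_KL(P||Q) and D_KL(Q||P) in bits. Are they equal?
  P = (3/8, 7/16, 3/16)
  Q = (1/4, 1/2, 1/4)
D_KL(P||Q) = 0.0573, D_KL(Q||P) = 0.0538

KL divergence is not symmetric: D_KL(P||Q) ≠ D_KL(Q||P) in general.

D_KL(P||Q) = 0.0573 bits
D_KL(Q||P) = 0.0538 bits

No, they are not equal!

This asymmetry is why KL divergence is not a true distance metric.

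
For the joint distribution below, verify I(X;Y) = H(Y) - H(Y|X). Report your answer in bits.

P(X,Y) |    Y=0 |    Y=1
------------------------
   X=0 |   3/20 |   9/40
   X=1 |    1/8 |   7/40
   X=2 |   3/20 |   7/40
I(X;Y) = 0.0020 bits

Mutual information has multiple equivalent forms:
- I(X;Y) = H(X) - H(X|Y)
- I(X;Y) = H(Y) - H(Y|X)
- I(X;Y) = H(X) + H(Y) - H(X,Y)

Computing all quantities:
H(X) = 1.5787, H(Y) = 0.9837, H(X,Y) = 2.5604
H(X|Y) = 1.5767, H(Y|X) = 0.9817

Verification:
H(X) - H(X|Y) = 1.5787 - 1.5767 = 0.0020
H(Y) - H(Y|X) = 0.9837 - 0.9817 = 0.0020
H(X) + H(Y) - H(X,Y) = 1.5787 + 0.9837 - 2.5604 = 0.0020

All forms give I(X;Y) = 0.0020 bits. ✓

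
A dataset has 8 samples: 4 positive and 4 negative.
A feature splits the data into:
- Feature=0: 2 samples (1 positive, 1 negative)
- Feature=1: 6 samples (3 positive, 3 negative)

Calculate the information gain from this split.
0.0000 bits

Information Gain = H(Y) - H(Y|Feature)

Before split:
P(positive) = 4/8 = 0.5000
H(Y) = 1.0000 bits

After split:
Feature=0: H = 1.0000 bits (weight = 2/8)
Feature=1: H = 1.0000 bits (weight = 6/8)
H(Y|Feature) = (2/8)×1.0000 + (6/8)×1.0000 = 1.0000 bits

Information Gain = 1.0000 - 1.0000 = 0.0000 bits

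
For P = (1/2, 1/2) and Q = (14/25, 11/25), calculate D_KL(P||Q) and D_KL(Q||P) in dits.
D_KL(P||Q) = 0.0031, D_KL(Q||P) = 0.0031

KL divergence is not symmetric: D_KL(P||Q) ≠ D_KL(Q||P) in general.

D_KL(P||Q) = 0.0031 dits
D_KL(Q||P) = 0.0031 dits

In this case they happen to be equal (to 4 decimal places).

This asymmetry is why KL divergence is not a true distance metric.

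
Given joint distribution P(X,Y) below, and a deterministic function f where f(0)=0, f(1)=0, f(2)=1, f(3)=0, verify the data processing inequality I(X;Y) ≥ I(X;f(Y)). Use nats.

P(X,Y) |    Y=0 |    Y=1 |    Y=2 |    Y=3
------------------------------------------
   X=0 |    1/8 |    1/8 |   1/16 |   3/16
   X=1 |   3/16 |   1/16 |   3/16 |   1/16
I(X;Y) = 0.0823, I(X;f(Y)) = 0.0432, inequality holds: 0.0823 ≥ 0.0432

Data Processing Inequality: For any Markov chain X → Y → Z, we have I(X;Y) ≥ I(X;Z).

Here Z = f(Y) is a deterministic function of Y, forming X → Y → Z.

Original I(X;Y) = 0.0823 nats

After applying f:
P(X,Z) where Z=f(Y):
- P(X,Z=0) = P(X,Y=0) + P(X,Y=1) + P(X,Y=3)
- P(X,Z=1) = P(X,Y=2)

I(X;Z) = I(X;f(Y)) = 0.0432 nats

Verification: 0.0823 ≥ 0.0432 ✓

Information cannot be created by processing; the function f can only lose information about X.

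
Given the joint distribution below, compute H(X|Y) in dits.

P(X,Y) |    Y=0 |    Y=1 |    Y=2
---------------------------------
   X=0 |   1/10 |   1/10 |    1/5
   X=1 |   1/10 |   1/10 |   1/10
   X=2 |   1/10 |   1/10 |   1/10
0.4669 dits

Using the chain rule: H(X|Y) = H(X,Y) - H(Y)

First, compute H(X,Y) = 0.9398 dits

Marginal P(Y) = (3/10, 3/10, 2/5)
H(Y) = 0.4729 dits

H(X|Y) = H(X,Y) - H(Y) = 0.9398 - 0.4729 = 0.4669 dits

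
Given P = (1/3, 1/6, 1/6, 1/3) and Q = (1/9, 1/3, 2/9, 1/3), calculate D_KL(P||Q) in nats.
0.2027 nats

KL divergence: D_KL(P||Q) = Σ p(x) log(p(x)/q(x))

Computing term by term:
  x=0: 1/3 × log_e[(1/3)/(1/9)] = 1/3 × 1.0986 = 0.3662
  x=1: 1/6 × log_e[(1/6)/(1/3)] = 1/6 × -0.6931 = -0.1155
  x=2: 1/6 × log_e[(1/6)/(2/9)] = 1/6 × -0.2877 = -0.0479
  x=3: 1/3 × log_e[(1/3)/(1/3)] = 1/3 × 0.0000 = 0.0000

D_KL(P||Q) = 0.2027 nats

Note: KL divergence is always non-negative and equals 0 iff P = Q.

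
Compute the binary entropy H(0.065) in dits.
0.1045 dits

The binary entropy function is:
H(p) = -p log(p) - (1-p) log(1-p)

H(0.065) = -0.065 × log_10(0.065) - 0.935 × log_10(0.935)
H(0.065) = 0.1045 dits

Note: Binary entropy is maximized at p=0.5 (H=1 bit) and minimized at p=0 or p=1 (H=0).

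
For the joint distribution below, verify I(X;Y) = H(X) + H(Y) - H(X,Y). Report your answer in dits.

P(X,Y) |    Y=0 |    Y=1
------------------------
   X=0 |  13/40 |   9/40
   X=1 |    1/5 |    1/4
I(X;Y) = 0.0046 dits

Mutual information has multiple equivalent forms:
- I(X;Y) = H(X) - H(X|Y)
- I(X;Y) = H(Y) - H(Y|X)
- I(X;Y) = H(X) + H(Y) - H(X,Y)

Computing all quantities:
H(X) = 0.2989, H(Y) = 0.3005, H(X,Y) = 0.5947
H(X|Y) = 0.2942, H(Y|X) = 0.2959

Verification:
H(X) - H(X|Y) = 0.2989 - 0.2942 = 0.0046
H(Y) - H(Y|X) = 0.3005 - 0.2959 = 0.0046
H(X) + H(Y) - H(X,Y) = 0.2989 + 0.3005 - 0.5947 = 0.0046

All forms give I(X;Y) = 0.0046 dits. ✓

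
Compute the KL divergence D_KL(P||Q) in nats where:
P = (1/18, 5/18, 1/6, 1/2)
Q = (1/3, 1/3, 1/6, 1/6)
0.3991 nats

KL divergence: D_KL(P||Q) = Σ p(x) log(p(x)/q(x))

Computing term by term:
  x=0: 1/18 × log_e[(1/18)/(1/3)] = 1/18 × -1.7918 = -0.0995
  x=1: 5/18 × log_e[(5/18)/(1/3)] = 5/18 × -0.1823 = -0.0506
  x=2: 1/6 × log_e[(1/6)/(1/6)] = 1/6 × 0.0000 = 0.0000
  x=3: 1/2 × log_e[(1/2)/(1/6)] = 1/2 × 1.0986 = 0.5493

D_KL(P||Q) = 0.3991 nats

Note: KL divergence is always non-negative and equals 0 iff P = Q.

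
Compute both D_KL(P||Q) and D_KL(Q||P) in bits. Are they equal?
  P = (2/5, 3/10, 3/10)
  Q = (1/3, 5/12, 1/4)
D_KL(P||Q) = 0.0419, D_KL(Q||P) = 0.0440

KL divergence is not symmetric: D_KL(P||Q) ≠ D_KL(Q||P) in general.

D_KL(P||Q) = 0.0419 bits
D_KL(Q||P) = 0.0440 bits

No, they are not equal!

This asymmetry is why KL divergence is not a true distance metric.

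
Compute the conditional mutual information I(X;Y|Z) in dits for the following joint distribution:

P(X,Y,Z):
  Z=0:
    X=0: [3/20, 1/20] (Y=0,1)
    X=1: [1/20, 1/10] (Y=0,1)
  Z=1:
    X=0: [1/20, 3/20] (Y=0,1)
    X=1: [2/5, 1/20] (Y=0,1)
0.0707 dits

Conditional mutual information: I(X;Y|Z) = H(X|Z) + H(Y|Z) - H(X,Y|Z)

H(Z) = 0.2812
H(X,Z) = 0.5592 → H(X|Z) = 0.2780
H(Y,Z) = 0.5592 → H(Y|Z) = 0.2780
H(X,Y,Z) = 0.7666 → H(X,Y|Z) = 0.4854

I(X;Y|Z) = 0.2780 + 0.2780 - 0.4854 = 0.0707 dits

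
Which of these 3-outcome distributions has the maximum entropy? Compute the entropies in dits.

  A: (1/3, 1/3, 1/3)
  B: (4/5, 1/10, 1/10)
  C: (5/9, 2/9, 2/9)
A

For a discrete distribution over n outcomes, entropy is maximized by the uniform distribution.

Computing entropies:
H(A) = 0.4771 dits
H(B) = 0.2775 dits
H(C) = 0.4321 dits

The uniform distribution (where all probabilities equal 1/3) achieves the maximum entropy of log_10(3) = 0.4771 dits.

Distribution A has the highest entropy.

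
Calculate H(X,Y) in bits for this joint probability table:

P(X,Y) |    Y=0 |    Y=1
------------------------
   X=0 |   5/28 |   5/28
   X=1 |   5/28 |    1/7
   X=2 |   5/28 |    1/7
2.5774 bits

Joint entropy is H(X,Y) = -Σ_{x,y} p(x,y) log p(x,y).

Summing over all non-zero entries:
H(X,Y) = -[5/28·log_2(5/28) + 5/28·log_2(5/28) + 5/28·log_2(5/28) + 1/7·log_2(1/7) + 5/28·log_2(5/28) + 1/7·log_2(1/7)]
H(X,Y) = 2.5774 bits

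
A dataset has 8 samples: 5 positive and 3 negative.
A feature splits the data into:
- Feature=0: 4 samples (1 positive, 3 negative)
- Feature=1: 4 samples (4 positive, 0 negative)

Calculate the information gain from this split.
0.5488 bits

Information Gain = H(Y) - H(Y|Feature)

Before split:
P(positive) = 5/8 = 0.6250
H(Y) = 0.9544 bits

After split:
Feature=0: H = 0.8113 bits (weight = 4/8)
Feature=1: H = 0.0000 bits (weight = 4/8)
H(Y|Feature) = (4/8)×0.8113 + (4/8)×0.0000 = 0.4056 bits

Information Gain = 0.9544 - 0.4056 = 0.5488 bits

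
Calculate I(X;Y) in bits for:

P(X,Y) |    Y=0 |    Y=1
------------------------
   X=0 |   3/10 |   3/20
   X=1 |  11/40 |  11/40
0.0205 bits

Mutual information: I(X;Y) = H(X) + H(Y) - H(X,Y)

Marginals:
P(X) = (9/20, 11/20), H(X) = 0.9928 bits
P(Y) = (23/40, 17/40), H(Y) = 0.9837 bits

Joint entropy: H(X,Y) = 1.9560 bits

I(X;Y) = 0.9928 + 0.9837 - 1.9560 = 0.0205 bits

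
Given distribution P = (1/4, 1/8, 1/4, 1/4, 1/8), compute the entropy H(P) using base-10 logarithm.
0.6773 dits

Shannon entropy is H(X) = -Σ p(x) log p(x).

For P = (1/4, 1/8, 1/4, 1/4, 1/8):
H = -1/4 × log_10(1/4) -1/8 × log_10(1/8) -1/4 × log_10(1/4) -1/4 × log_10(1/4) -1/8 × log_10(1/8)
H = 0.6773 dits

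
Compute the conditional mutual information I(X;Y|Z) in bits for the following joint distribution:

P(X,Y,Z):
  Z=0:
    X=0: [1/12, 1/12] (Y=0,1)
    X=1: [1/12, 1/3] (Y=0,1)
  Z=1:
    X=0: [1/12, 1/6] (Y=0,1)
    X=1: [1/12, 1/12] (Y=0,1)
0.0443 bits

Conditional mutual information: I(X;Y|Z) = H(X|Z) + H(Y|Z) - H(X,Y|Z)

H(Z) = 0.9799
H(X,Z) = 1.8879 → H(X|Z) = 0.9080
H(Y,Z) = 1.8879 → H(Y|Z) = 0.9080
H(X,Y,Z) = 2.7516 → H(X,Y|Z) = 1.7718

I(X;Y|Z) = 0.9080 + 0.9080 - 1.7718 = 0.0443 bits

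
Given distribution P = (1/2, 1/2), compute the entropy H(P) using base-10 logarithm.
0.3010 dits

Shannon entropy is H(X) = -Σ p(x) log p(x).

For P = (1/2, 1/2):
H = -1/2 × log_10(1/2) -1/2 × log_10(1/2)
H = 0.3010 dits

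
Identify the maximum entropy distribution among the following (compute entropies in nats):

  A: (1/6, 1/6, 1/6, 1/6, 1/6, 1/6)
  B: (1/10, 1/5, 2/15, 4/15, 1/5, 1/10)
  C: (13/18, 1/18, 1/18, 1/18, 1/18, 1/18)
A

For a discrete distribution over n outcomes, entropy is maximized by the uniform distribution.

Computing entropies:
H(A) = 1.7918 nats
H(B) = 1.7254 nats
H(C) = 1.0379 nats

The uniform distribution (where all probabilities equal 1/6) achieves the maximum entropy of log_e(6) = 1.7918 nats.

Distribution A has the highest entropy.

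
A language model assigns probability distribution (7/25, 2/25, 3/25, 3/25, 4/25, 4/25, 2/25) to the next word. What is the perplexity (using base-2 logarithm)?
6.3970

Perplexity is 2^H (or exp(H) for natural log).

First, H = -Σ p log p = 2.6774 bits
Perplexity = 2^2.6774 = 6.3970

Interpretation: The model's uncertainty is equivalent to choosing uniformly among 6.4 options.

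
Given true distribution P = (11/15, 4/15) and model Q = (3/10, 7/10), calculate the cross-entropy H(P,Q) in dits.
0.4248 dits

Cross-entropy: H(P,Q) = -Σ p(x) log q(x)

Alternatively: H(P,Q) = H(P) + D_KL(P||Q)
H(P) = 0.2519 dits
D_KL(P||Q) = 0.1729 dits

H(P,Q) = 0.2519 + 0.1729 = 0.4248 dits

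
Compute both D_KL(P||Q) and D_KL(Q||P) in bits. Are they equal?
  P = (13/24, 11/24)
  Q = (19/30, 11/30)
D_KL(P||Q) = 0.0254, D_KL(Q||P) = 0.0248

KL divergence is not symmetric: D_KL(P||Q) ≠ D_KL(Q||P) in general.

D_KL(P||Q) = 0.0254 bits
D_KL(Q||P) = 0.0248 bits

No, they are not equal!

This asymmetry is why KL divergence is not a true distance metric.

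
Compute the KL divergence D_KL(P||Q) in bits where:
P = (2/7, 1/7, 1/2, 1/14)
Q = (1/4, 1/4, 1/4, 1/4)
0.3106 bits

KL divergence: D_KL(P||Q) = Σ p(x) log(p(x)/q(x))

Computing term by term:
  x=0: 2/7 × log_2[(2/7)/(1/4)] = 2/7 × 0.1926 = 0.0550
  x=1: 1/7 × log_2[(1/7)/(1/4)] = 1/7 × -0.8074 = -0.1153
  x=2: 1/2 × log_2[(1/2)/(1/4)] = 1/2 × 1.0000 = 0.5000
  x=3: 1/14 × log_2[(1/14)/(1/4)] = 1/14 × -1.8074 = -0.1291

D_KL(P||Q) = 0.3106 bits

Note: KL divergence is always non-negative and equals 0 iff P = Q.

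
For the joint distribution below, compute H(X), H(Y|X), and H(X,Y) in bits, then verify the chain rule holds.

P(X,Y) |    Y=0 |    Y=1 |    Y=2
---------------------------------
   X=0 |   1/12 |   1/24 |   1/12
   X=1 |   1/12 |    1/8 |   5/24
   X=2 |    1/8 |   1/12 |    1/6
H(X,Y) = 3.0383, H(X) = 1.5284, H(Y|X) = 1.5100 (all in bits)

Chain rule: H(X,Y) = H(X) + H(Y|X)

Left side — joint entropy directly:
H(X,Y) = -Σ p(x,y) log p(x,y) = 3.0383 bits

Right side — compute H(Y|X) from the conditional distributions:
P(X) = (5/24, 5/12, 3/8), so H(X) = 1.5284 bits
H(Y|X) = Σ_x P(X=x) · H(Y|X=x):
  P(Y|X=0) = (2/5, 1/5, 2/5), H(Y|X=0) = 1.5219, weight P(X=0) = 5/24
  P(Y|X=1) = (1/5, 3/10, 1/2), H(Y|X=1) = 1.4855, weight P(X=1) = 5/12
  P(Y|X=2) = (1/3, 2/9, 4/9), H(Y|X=2) = 1.5305, weight P(X=2) = 3/8
H(Y|X) = 1.5100 bits

H(X) + H(Y|X) = 1.5284 + 1.5100 = 3.0383 bits

Both sides equal 3.0383 bits. ✓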